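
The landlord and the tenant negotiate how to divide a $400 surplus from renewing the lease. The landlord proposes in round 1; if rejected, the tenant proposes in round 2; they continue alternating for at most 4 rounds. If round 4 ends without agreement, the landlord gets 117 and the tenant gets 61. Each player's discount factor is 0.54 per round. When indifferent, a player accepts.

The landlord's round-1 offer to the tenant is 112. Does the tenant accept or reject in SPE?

Reject

Work out the tenant's continuation value if the offer is rejected.
Round 4 (the tenant proposes): the landlord gets 117 if talks fail, so the tenant offers 117 and keeps 283.
Round 3 (the landlord proposes): the tenant can get 283 next round, worth 0.54 × 283 = 152.82 now; the landlord offers that and keeps 247.18.
Round 2 (the tenant proposes): the landlord can get 247.18 next round, worth 0.54 × 247.18 = 133.4772 now, so the tenant offers 133.4772, keeping 266.5228.
So by rejecting in round 1, the tenant gets 266.5228 next round, worth 0.54 × 266.5228 = 143.922312 now.
Offer 112 < 143.922312, so the tenant rejects.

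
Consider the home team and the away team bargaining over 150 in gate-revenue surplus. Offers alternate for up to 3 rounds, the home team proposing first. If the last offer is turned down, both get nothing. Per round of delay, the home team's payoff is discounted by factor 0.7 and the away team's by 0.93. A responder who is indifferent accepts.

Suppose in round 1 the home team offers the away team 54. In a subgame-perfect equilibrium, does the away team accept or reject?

Round 3 (the home team proposes): the away team will accept anything ≥ 0, so the home team offers 0 and keeps 150.
Round 2 (the away team proposes): the home team can get 150 next round, worth 0.7 × 150 = 105 now; the away team offers that and keeps 45.
So by rejecting in round 1, the away team gets 45 next round, worth 0.93 × 45 = 41.85 now.
Offer 54 ≥ 41.85, so the away team accepts.

Accept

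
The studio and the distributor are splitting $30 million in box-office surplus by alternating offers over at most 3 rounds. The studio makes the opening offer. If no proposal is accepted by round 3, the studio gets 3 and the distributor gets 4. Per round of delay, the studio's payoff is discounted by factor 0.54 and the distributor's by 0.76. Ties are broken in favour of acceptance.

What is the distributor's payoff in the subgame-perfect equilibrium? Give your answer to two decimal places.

12.13

Round 3 (the studio proposes): the distributor gets 4 if talks fail, so the studio offers 4 and keeps 26.
Round 2 (the distributor proposes): the studio can get 26 next round, worth 0.54 × 26 = 14.04 now, so the distributor offers 14.04, keeping 15.96.
Round 1 (the studio proposes): the distributor can get 15.96 next round, worth 0.76 × 15.96 = 12.1296 now; the studio offers that and keeps 17.8704.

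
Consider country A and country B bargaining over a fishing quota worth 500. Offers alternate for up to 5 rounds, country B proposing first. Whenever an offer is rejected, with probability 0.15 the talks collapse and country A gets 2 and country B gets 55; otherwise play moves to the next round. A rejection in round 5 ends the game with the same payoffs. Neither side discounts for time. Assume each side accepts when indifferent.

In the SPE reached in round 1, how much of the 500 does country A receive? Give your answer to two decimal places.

99.29

Round 5 (country B proposes): country A gets 2 if talks fail, so country B offers 2 and keeps 498.
Round 4 (country A proposes): rejecting gives country B an expected 0.85 × 498 + 0.15 × 55 = 431.55, so country A offers 431.55, keeping 68.45.
Round 3 (country B proposes): rejecting gives country A an expected 0.85 × 68.45 + 0.15 × 2 = 58.4825. Country B offers 58.4825 and keeps 500 − 58.4825 = 441.5175.
Round 2 (country A proposes): rejecting gives country B an expected 0.85 × 441.5175 + 0.15 × 55 = 383.539875. Country A offers 383.539875 and keeps 500 − 383.539875 = 116.460125.
Round 1 (country B proposes): rejecting gives country A an expected 0.85 × 116.460125 + 0.15 × 2 = 99.29110625, so country B offers 99.29110625, keeping 400.70889375.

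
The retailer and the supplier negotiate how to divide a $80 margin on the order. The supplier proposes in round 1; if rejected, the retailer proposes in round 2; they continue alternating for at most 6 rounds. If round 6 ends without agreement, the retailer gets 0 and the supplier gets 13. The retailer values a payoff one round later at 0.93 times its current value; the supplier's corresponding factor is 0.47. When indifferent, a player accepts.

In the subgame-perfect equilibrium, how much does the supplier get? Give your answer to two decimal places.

11.43

Round 6 (the retailer proposes): the supplier gets 13 if talks fail, so the retailer offers 13 and keeps 67.
Round 5 (the supplier proposes): the retailer can get 67 next round, worth 0.93 × 67 = 62.31 now; the supplier offers that and keeps 17.69.
Round 4 (the retailer proposes): the supplier can get 17.69 next round, worth 0.47 × 17.69 = 8.3143 now, so the retailer offers 8.3143, keeping 71.6857.
Round 3 (the supplier proposes): the retailer can get 71.6857 next round, worth 0.93 × 71.6857 = 66.667701 now, so the supplier offers 66.667701, keeping 13.332299.
Round 2 (the retailer proposes): the supplier can get 13.332299 next round, worth 0.47 × 13.332299 = 6.26618053 now. The retailer offers 6.26618053 and keeps 80 − 6.26618053 = 73.73381947.
Round 1 (the supplier proposes): the retailer can get 73.73381947 next round, worth 0.93 × 73.73381947 = 68.5724521071 now, so the supplier offers 68.5724521071, keeping 11.4275478929.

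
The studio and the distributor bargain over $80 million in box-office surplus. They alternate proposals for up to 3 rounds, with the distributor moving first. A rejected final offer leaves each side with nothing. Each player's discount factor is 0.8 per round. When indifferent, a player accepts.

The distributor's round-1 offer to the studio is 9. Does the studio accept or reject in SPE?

Round 3 (the distributor proposes): the studio will accept anything ≥ 0, so the distributor offers 0 and keeps 80.
Round 2 (the studio proposes): the distributor can get 80 next round, worth 0.8 × 80 = 64 now, so the studio offers 64, keeping 16.
So by rejecting in round 1, the studio gets 16 next round, worth 0.8 × 16 = 12.8 now.
Offer 9 < 12.8, so the studio rejects.

Reject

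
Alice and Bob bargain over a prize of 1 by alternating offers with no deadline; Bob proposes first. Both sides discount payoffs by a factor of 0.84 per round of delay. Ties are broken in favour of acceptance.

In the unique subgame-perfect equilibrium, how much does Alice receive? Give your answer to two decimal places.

0.46

When Bob proposes, Alice accepts any offer worth at least 0.84 times what Alice would get by proposing next round; and vice versa.
This gives x = 1 − 0.84y and y = 1 − 0.84x, where x and y are each side's share when it proposes.
Hence (1 − 0.84·0.84)x = 1(1 − 0.84), i.e. 0.2944·x = 0.16.
x ≈ 0.5435; Alice's share is 1 − x ≈ 0.4565.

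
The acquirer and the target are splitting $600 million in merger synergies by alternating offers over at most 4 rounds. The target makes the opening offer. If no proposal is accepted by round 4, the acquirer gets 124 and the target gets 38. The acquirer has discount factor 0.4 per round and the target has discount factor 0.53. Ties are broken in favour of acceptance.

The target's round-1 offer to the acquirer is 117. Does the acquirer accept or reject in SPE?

Round 4 (the acquirer proposes): the target gets 38 if talks fail, so the acquirer offers 38 and keeps 562.
Round 3 (the target proposes): the acquirer can get 562 next round, worth 0.4 × 562 = 224.8 now; the target offers that and keeps 375.2.
Round 2 (the acquirer proposes): the target can get 375.2 next round, worth 0.53 × 375.2 = 198.856 now; the acquirer offers that and keeps 401.144.
So by rejecting in round 1, the acquirer gets 401.144 next round, worth 0.4 × 401.144 = 160.4576 now.
Offer 117 < 160.4576, so the acquirer rejects.

Reject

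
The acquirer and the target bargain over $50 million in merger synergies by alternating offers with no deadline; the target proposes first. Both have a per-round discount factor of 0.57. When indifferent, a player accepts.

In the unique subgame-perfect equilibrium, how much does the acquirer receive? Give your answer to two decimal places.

18.15

When the target proposes, the acquirer accepts any offer worth at least 0.57 times what the acquirer would get by proposing next round; and vice versa.
This gives x = 50 − 0.57y and y = 50 − 0.57x, where x and y are each side's share when it proposes.
Hence (1 − 0.57·0.57)x = 50(1 − 0.57), i.e. 0.6751·x = 21.5.
x ≈ 31.8471; the acquirer's share is 50 − x ≈ 18.1529.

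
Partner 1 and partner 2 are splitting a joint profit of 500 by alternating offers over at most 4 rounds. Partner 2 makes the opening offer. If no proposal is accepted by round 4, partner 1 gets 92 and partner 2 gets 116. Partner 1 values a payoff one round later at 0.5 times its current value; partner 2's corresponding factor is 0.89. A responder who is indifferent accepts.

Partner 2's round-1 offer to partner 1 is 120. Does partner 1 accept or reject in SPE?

Round 4 (partner 1 proposes): partner 2 gets 116 if talks fail, so partner 1 offers 116 and keeps 384.
Round 3 (partner 2 proposes): partner 1 can get 384 next round, worth 0.5 × 384 = 192 now. Partner 2 offers 192 and keeps 500 − 192 = 308.
Round 2 (partner 1 proposes): partner 2 can get 308 next round, worth 0.89 × 308 = 274.12 now; partner 1 offers that and keeps 225.88.
So by rejecting in round 1, partner 1 gets 225.88 next round, worth 0.5 × 225.88 = 112.94 now.
Offer 120 ≥ 112.94, so partner 1 accepts.

Accept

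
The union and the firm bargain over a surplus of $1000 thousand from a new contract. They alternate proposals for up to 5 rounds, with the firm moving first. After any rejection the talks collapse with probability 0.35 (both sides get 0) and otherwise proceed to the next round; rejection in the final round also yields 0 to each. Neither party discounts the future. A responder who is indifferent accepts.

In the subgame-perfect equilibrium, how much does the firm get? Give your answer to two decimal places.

676.38

By backward induction:
Round 5 (the firm proposes): rejection yields 0 for the union; the firm offers 0 and keeps 1000.
Round 4 (the union proposes): rejecting gives the firm an expected 0.65 × 1000 = 650. The union offers 650 and keeps 1000 − 650 = 350.
Round 3 (the firm proposes): rejecting gives the union an expected 0.65 × 350 = 227.5, so the firm offers 227.5, keeping 772.5.
Round 2 (the union proposes): rejecting gives the firm an expected 0.65 × 772.5 = 502.125. The union offers 502.125 and keeps 1000 − 502.125 = 497.875.
Round 1 (the firm proposes): rejecting gives the union an expected 0.65 × 497.875 = 323.61875. The firm offers 323.61875 and keeps 1000 − 323.61875 = 676.38125.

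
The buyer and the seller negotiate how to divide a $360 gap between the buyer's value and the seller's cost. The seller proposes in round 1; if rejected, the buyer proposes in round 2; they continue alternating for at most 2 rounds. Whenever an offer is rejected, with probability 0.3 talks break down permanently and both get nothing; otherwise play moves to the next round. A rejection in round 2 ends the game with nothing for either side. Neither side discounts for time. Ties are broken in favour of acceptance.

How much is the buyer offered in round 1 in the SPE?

252

Round 2 (the buyer proposes): rejection yields 0 for the seller; the buyer offers 0 and keeps 360.
Round 1 (the seller proposes): rejecting gives the buyer an expected 0.7 × 360 = 252, so the seller offers 252, keeping 108.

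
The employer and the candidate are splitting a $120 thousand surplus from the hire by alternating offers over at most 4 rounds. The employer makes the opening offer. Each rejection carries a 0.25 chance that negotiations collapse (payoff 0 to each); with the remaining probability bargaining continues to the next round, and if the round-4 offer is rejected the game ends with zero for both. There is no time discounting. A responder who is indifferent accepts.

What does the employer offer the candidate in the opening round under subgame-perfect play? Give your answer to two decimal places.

73.13

By backward induction:
Round 4 (the candidate proposes): the employer will accept anything ≥ 0, so the candidate offers 0 and keeps 120.
Round 3 (the employer proposes): rejecting gives the candidate an expected 0.75 × 120 = 90. The employer offers 90 and keeps 120 − 90 = 30.
Round 2 (the candidate proposes): rejecting gives the employer an expected 0.75 × 30 = 22.5. The candidate offers 22.5 and keeps 120 − 22.5 = 97.5.
Round 1 (the employer proposes): rejecting gives the candidate an expected 0.75 × 97.5 = 73.125, so the employer offers 73.125, keeping 46.875.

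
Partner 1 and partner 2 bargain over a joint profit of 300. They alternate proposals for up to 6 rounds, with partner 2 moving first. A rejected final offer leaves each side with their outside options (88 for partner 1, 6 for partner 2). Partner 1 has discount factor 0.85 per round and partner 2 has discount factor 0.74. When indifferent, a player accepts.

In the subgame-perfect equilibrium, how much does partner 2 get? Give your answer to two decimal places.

Round 6 (partner 1 proposes): partner 2 gets 6 if talks fail, so partner 1 offers 6 and keeps 294.
Round 5 (partner 2 proposes): partner 1 can get 294 next round, worth 0.85 × 294 = 249.9 now, so partner 2 offers 249.9, keeping 50.1.
Round 4 (partner 1 proposes): partner 2 can get 50.1 next round, worth 0.74 × 50.1 = 37.074 now. Partner 1 offers 37.074 and keeps 300 − 37.074 = 262.926.
Round 3 (partner 2 proposes): partner 1 can get 262.926 next round, worth 0.85 × 262.926 = 223.4871 now; partner 2 offers that and keeps 76.5129.
Round 2 (partner 1 proposes): partner 2 can get 76.5129 next round, worth 0.74 × 76.5129 = 56.619546 now, so partner 1 offers 56.619546, keeping 243.380454.
Round 1 (partner 2 proposes): partner 1 can get 243.380454 next round, worth 0.85 × 243.380454 = 206.8733859 now, so partner 2 offers 206.8733859, keeping 93.1266141.

93.13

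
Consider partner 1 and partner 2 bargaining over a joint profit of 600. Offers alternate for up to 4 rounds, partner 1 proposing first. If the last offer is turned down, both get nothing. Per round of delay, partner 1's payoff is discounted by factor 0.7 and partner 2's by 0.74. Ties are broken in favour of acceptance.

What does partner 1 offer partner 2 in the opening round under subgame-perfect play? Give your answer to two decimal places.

By backward induction:
Round 4 (partner 2 proposes): rejection yields 0 for partner 1; partner 2 offers 0 and keeps 600.
Round 3 (partner 1 proposes): partner 2 can get 600 next round, worth 0.74 × 600 = 444 now. Partner 1 offers 444 and keeps 600 − 444 = 156.
Round 2 (partner 2 proposes): partner 1 can get 156 next round, worth 0.7 × 156 = 109.2 now. Partner 2 offers 109.2 and keeps 600 − 109.2 = 490.8.
Round 1 (partner 1 proposes): partner 2 can get 490.8 next round, worth 0.74 × 490.8 = 363.192 now, so partner 1 offers 363.192, keeping 236.808.

363.19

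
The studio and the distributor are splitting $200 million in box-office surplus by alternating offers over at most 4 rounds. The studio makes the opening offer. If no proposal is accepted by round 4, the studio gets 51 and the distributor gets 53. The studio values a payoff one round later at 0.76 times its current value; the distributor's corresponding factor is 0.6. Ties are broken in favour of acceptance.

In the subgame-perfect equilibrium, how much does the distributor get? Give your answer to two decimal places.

69.57

Round 4 (the distributor proposes): the studio gets 51 if talks fail, so the distributor offers 51 and keeps 149.
Round 3 (the studio proposes): the distributor can get 149 next round, worth 0.6 × 149 = 89.4 now, so the studio offers 89.4, keeping 110.6.
Round 2 (the distributor proposes): the studio can get 110.6 next round, worth 0.76 × 110.6 = 84.056 now, so the distributor offers 84.056, keeping 115.944.
Round 1 (the studio proposes): the distributor can get 115.944 next round, worth 0.6 × 115.944 = 69.5664 now, so the studio offers 69.5664, keeping 130.4336.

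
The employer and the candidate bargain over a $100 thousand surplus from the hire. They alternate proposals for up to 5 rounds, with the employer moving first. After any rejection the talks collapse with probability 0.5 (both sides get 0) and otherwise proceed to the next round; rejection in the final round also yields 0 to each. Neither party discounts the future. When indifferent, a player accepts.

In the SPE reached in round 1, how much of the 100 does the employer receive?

Round 5 (the employer proposes): rejection yields 0 for the candidate; the employer offers 0 and keeps 100.
Round 4 (the candidate proposes): rejecting gives the employer an expected 0.5 × 100 = 50, so the candidate offers 50, keeping 50.
Round 3 (the employer proposes): rejecting gives the candidate an expected 0.5 × 50 = 25, so the employer offers 25, keeping 75.
Round 2 (the candidate proposes): rejecting gives the employer an expected 0.5 × 75 = 37.5. The candidate offers 37.5 and keeps 100 − 37.5 = 62.5.
Round 1 (the employer proposes): rejecting gives the candidate an expected 0.5 × 62.5 = 31.25, so the employer offers 31.25, keeping 68.75.

68.75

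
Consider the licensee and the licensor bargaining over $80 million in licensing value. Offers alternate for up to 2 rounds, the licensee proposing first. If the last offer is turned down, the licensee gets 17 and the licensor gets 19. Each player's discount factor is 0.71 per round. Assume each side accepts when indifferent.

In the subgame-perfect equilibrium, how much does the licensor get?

Round 2 (the licensor proposes): the licensee gets 17 if talks fail, so the licensor offers 17 and keeps 63.
Round 1 (the licensee proposes): the licensor can get 63 next round, worth 0.71 × 63 = 44.73 now; the licensee offers that and keeps 35.27.

44.73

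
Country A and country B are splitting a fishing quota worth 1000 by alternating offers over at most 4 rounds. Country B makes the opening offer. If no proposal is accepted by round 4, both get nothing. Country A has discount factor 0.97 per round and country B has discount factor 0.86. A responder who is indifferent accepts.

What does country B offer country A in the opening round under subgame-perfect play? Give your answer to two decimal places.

944.97

Round 4 (country A proposes): rejection yields 0 for country B; country A offers 0 and keeps 1000.
Round 3 (country B proposes): country A can get 1000 next round, worth 0.97 × 1000 = 970 now, so country B offers 970, keeping 30.
Round 2 (country A proposes): country B can get 30 next round, worth 0.86 × 30 = 25.8 now, so country A offers 25.8, keeping 974.2.
Round 1 (country B proposes): country A can get 974.2 next round, worth 0.97 × 974.2 = 944.974 now; country B offers that and keeps 55.026.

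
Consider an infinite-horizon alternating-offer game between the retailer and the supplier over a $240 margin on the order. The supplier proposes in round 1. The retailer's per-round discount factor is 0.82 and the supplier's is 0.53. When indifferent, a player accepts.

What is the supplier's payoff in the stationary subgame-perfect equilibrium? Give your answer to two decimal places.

76.41

Let x be the supplier's share when the supplier proposes and y be the retailer's share when the retailer proposes.
The retailer accepts iff offered ≥ 0.82·y, so x = 240 − 0.82y. Symmetrically y = 240 − 0.53x.
Substituting: x = 240 − 0.82(240 − 0.53x), giving x(1 − 0.53·0.82) = 240(1 − 0.82).
So x = 240 × 0.18 / 0.5654 ≈ 76.4061, and the retailer receives 240 − x ≈ 163.5939.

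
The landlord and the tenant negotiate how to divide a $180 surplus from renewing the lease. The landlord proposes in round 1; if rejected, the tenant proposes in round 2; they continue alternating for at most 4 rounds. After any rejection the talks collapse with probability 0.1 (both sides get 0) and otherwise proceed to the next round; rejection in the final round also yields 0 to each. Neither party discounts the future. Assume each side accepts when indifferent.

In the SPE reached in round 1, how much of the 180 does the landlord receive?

By backward induction:
Round 4 (the tenant proposes): the landlord will accept anything ≥ 0, so the tenant offers 0 and keeps 180.
Round 3 (the landlord proposes): rejecting gives the tenant an expected 0.9 × 180 = 162. The landlord offers 162 and keeps 180 − 162 = 18.
Round 2 (the tenant proposes): rejecting gives the landlord an expected 0.9 × 18 = 16.2; the tenant offers that and keeps 163.8.
Round 1 (the landlord proposes): rejecting gives the tenant an expected 0.9 × 163.8 = 147.42. The landlord offers 147.42 and keeps 180 − 147.42 = 32.58.

32.58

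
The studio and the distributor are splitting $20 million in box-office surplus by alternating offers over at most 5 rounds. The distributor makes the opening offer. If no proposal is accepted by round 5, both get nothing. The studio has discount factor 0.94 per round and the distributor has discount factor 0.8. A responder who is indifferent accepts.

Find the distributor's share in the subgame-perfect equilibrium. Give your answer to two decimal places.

By backward induction:
Round 5 (the distributor proposes): rejection yields 0 for the studio; the distributor offers 0 and keeps 20.
Round 4 (the studio proposes): the distributor can get 20 next round, worth 0.8 × 20 = 16 now; the studio offers that and keeps 4.
Round 3 (the distributor proposes): the studio can get 4 next round, worth 0.94 × 4 = 3.76 now; the distributor offers that and keeps 16.24.
Round 2 (the studio proposes): the distributor can get 16.24 next round, worth 0.8 × 16.24 = 12.992 now. The studio offers 12.992 and keeps 20 − 12.992 = 7.008.
Round 1 (the distributor proposes): the studio can get 7.008 next round, worth 0.94 × 7.008 = 6.58752 now. The distributor offers 6.58752 and keeps 20 − 6.58752 = 13.41248.

13.41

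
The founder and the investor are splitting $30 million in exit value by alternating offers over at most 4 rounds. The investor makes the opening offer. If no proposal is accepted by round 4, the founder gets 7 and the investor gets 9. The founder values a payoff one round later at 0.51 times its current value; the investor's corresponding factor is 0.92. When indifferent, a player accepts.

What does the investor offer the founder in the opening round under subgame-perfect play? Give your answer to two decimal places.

Solve by backward induction from round 4.
Round 4 (the founder proposes): the investor gets 9 if talks fail, so the founder offers 9 and keeps 21.
Round 3 (the investor proposes): the founder can get 21 next round, worth 0.51 × 21 = 10.71 now. The investor offers 10.71 and keeps 30 − 10.71 = 19.29.
Round 2 (the founder proposes): the investor can get 19.29 next round, worth 0.92 × 19.29 = 17.7468 now. The founder offers 17.7468 and keeps 30 − 17.7468 = 12.2532.
Round 1 (the investor proposes): the founder can get 12.2532 next round, worth 0.51 × 12.2532 = 6.249132 now. The investor offers 6.249132 and keeps 30 − 6.249132 = 23.750868.

6.25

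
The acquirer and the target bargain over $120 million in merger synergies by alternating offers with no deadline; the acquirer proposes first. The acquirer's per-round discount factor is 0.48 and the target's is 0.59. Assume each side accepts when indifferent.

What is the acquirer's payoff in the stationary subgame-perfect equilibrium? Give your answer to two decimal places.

Let x be the acquirer's share when the acquirer proposes and y be the target's share when the target proposes.
The target accepts iff offered ≥ 0.59·y, so x = 120 − 0.59y. Symmetrically y = 120 − 0.48x.
Substituting: x = 120 − 0.59(120 − 0.48x), giving x(1 − 0.48·0.59) = 120(1 − 0.59).
So x = 120 × 0.41 / 0.7168 ≈ 68.6384, and the target receives 120 − x ≈ 51.3616.

68.64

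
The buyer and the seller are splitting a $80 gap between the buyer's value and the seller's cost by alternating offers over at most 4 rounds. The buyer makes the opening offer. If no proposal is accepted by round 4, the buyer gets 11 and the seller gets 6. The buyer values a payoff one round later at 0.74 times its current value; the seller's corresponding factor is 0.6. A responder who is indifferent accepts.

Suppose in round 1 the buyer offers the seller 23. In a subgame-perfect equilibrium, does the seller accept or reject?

Reject

Round 4 (the seller proposes): the buyer gets 11 if talks fail, so the seller offers 11 and keeps 69.
Round 3 (the buyer proposes): the seller can get 69 next round, worth 0.6 × 69 = 41.4 now. The buyer offers 41.4 and keeps 80 − 41.4 = 38.6.
Round 2 (the seller proposes): the buyer can get 38.6 next round, worth 0.74 × 38.6 = 28.564 now; the seller offers that and keeps 51.436.
So by rejecting in round 1, the seller gets 51.436 next round, worth 0.6 × 51.436 = 30.8616 now.
Offer 23 < 30.8616, so the seller rejects.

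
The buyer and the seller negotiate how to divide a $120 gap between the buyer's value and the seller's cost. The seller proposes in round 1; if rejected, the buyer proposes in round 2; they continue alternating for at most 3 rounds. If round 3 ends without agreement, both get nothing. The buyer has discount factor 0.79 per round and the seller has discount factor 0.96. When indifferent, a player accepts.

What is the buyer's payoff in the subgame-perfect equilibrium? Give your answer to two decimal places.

Solve by backward induction from round 3.
Round 3 (the seller proposes): rejection yields 0 for the buyer; the seller offers 0 and keeps 120.
Round 2 (the buyer proposes): the seller can get 120 next round, worth 0.96 × 120 = 115.2 now; the buyer offers that and keeps 4.8.
Round 1 (the seller proposes): the buyer can get 4.8 next round, worth 0.79 × 4.8 = 3.792 now, so the seller offers 3.792, keeping 116.208.

3.79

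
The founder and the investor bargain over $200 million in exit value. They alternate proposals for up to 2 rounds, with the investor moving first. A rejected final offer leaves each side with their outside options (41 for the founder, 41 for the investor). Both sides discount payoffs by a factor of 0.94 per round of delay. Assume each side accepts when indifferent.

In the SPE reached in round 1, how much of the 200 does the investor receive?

Solve by backward induction from round 2.
Round 2 (the founder proposes): the investor gets 41 if talks fail, so the founder offers 41 and keeps 159.
Round 1 (the investor proposes): the founder can get 159 next round, worth 0.94 × 159 = 149.46 now, so the investor offers 149.46, keeping 50.54.

50.54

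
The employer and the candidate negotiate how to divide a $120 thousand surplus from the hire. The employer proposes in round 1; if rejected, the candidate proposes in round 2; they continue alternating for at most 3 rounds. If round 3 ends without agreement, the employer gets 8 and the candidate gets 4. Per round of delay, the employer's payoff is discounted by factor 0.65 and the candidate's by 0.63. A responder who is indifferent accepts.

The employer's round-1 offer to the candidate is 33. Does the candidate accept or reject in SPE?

Round 3 (the employer proposes): the candidate gets 4 if talks fail, so the employer offers 4 and keeps 116.
Round 2 (the candidate proposes): the employer can get 116 next round, worth 0.65 × 116 = 75.4 now, so the candidate offers 75.4, keeping 44.6.
So by rejecting in round 1, the candidate gets 44.6 next round, worth 0.63 × 44.6 = 28.098 now.
Offer 33 ≥ 28.098, so the candidate accepts.

Accept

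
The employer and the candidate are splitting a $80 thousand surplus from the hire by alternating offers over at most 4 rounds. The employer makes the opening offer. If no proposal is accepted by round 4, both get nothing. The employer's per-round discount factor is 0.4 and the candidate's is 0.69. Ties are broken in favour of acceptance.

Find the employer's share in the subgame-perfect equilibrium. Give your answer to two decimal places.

31.64

Round 4 (the candidate proposes): rejection yields 0 for the employer; the candidate offers 0 and keeps 80.
Round 3 (the employer proposes): the candidate can get 80 next round, worth 0.69 × 80 = 55.2 now. The employer offers 55.2 and keeps 80 − 55.2 = 24.8.
Round 2 (the candidate proposes): the employer can get 24.8 next round, worth 0.4 × 24.8 = 9.92 now; the candidate offers that and keeps 70.08.
Round 1 (the employer proposes): the candidate can get 70.08 next round, worth 0.69 × 70.08 = 48.3552 now; the employer offers that and keeps 31.6448.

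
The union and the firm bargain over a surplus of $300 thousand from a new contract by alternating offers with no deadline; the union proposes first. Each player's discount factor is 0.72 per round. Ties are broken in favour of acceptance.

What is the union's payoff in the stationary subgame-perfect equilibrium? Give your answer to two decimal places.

174.42

When the union proposes, the firm accepts any offer worth at least 0.72 times what the firm would get by proposing next round; and vice versa.
This gives x = 300 − 0.72y and y = 300 − 0.72x, where x and y are each side's share when it proposes.
Hence (1 − 0.72·0.72)x = 300(1 − 0.72), i.e. 0.4816·x = 84.
x ≈ 174.4186; the firm's share is 300 − x ≈ 125.5814.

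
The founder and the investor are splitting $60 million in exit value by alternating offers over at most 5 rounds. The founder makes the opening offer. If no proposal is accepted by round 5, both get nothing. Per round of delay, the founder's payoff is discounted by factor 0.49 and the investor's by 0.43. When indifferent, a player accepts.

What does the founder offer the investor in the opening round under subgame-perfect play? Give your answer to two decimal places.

Round 5 (the founder proposes): rejection yields 0 for the investor; the founder offers 0 and keeps 60.
Round 4 (the investor proposes): the founder can get 60 next round, worth 0.49 × 60 = 29.4 now. The investor offers 29.4 and keeps 60 − 29.4 = 30.6.
Round 3 (the founder proposes): the investor can get 30.6 next round, worth 0.43 × 30.6 = 13.158 now. The founder offers 13.158 and keeps 60 − 13.158 = 46.842.
Round 2 (the investor proposes): the founder can get 46.842 next round, worth 0.49 × 46.842 = 22.95258 now, so the investor offers 22.95258, keeping 37.04742.
Round 1 (the founder proposes): the investor can get 37.04742 next round, worth 0.43 × 37.04742 = 15.9303906 now; the founder offers that and keeps 44.0696094.

15.93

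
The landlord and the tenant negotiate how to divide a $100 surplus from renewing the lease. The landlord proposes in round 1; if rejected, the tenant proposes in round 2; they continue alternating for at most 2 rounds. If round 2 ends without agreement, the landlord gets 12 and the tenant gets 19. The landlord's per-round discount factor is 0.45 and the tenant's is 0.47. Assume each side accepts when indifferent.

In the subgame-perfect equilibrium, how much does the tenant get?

Round 2 (the tenant proposes): the landlord gets 12 if talks fail, so the tenant offers 12 and keeps 88.
Round 1 (the landlord proposes): the tenant can get 88 next round, worth 0.47 × 88 = 41.36 now; the landlord offers that and keeps 58.64.

41.36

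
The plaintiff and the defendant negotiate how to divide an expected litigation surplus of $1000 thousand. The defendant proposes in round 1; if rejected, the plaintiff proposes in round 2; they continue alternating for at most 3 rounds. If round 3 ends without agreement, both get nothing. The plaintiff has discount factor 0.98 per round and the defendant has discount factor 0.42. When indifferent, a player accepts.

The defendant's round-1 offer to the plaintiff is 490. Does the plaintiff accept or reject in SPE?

Reject

Round 3 (the defendant proposes): rejection yields 0 for the plaintiff; the defendant offers 0 and keeps 1000.
Round 2 (the plaintiff proposes): the defendant can get 1000 next round, worth 0.42 × 1000 = 420 now, so the plaintiff offers 420, keeping 580.
So by rejecting in round 1, the plaintiff gets 580 next round, worth 0.98 × 580 = 568.4 now.
Offer 490 < 568.4, so the plaintiff rejects.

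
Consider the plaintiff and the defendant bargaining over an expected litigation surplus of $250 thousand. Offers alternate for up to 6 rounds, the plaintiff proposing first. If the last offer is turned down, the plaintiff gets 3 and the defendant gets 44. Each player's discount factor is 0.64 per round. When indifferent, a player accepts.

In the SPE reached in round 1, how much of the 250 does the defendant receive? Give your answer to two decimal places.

107.71

Solve by backward induction from round 6.
Round 6 (the defendant proposes): the plaintiff gets 3 if talks fail, so the defendant offers 3 and keeps 247.
Round 5 (the plaintiff proposes): the defendant can get 247 next round, worth 0.64 × 247 = 158.08 now. The plaintiff offers 158.08 and keeps 250 − 158.08 = 91.92.
Round 4 (the defendant proposes): the plaintiff can get 91.92 next round, worth 0.64 × 91.92 = 58.8288 now, so the defendant offers 58.8288, keeping 191.1712.
Round 3 (the plaintiff proposes): the defendant can get 191.1712 next round, worth 0.64 × 191.1712 = 122.349568 now. The plaintiff offers 122.349568 and keeps 250 − 122.349568 = 127.650432.
Round 2 (the defendant proposes): the plaintiff can get 127.650432 next round, worth 0.64 × 127.650432 = 81.69627648 now. The defendant offers 81.69627648 and keeps 250 − 81.69627648 = 168.30372352.
Round 1 (the plaintiff proposes): the defendant can get 168.30372352 next round, worth 0.64 × 168.30372352 = 107.7143830528 now. The plaintiff offers 107.7143830528 and keeps 250 − 107.7143830528 = 142.2856169472.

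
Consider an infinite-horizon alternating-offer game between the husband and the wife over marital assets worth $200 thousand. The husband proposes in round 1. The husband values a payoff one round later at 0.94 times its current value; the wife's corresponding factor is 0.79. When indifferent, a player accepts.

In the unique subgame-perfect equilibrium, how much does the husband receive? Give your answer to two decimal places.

In a stationary SPE each proposer offers the other exactly their discounted continuation value.
If the husband keeps x when proposing and the wife keeps y when proposing, then x = 200 − 0.79y and y = 200 − 0.94x.
Solving: x = 200(1 − 0.79) / (1 − 0.94·0.79) = 42 / 0.2574 ≈ 163.1702.
The wife gets 200 − 163.1702 ≈ 36.8298.

163.17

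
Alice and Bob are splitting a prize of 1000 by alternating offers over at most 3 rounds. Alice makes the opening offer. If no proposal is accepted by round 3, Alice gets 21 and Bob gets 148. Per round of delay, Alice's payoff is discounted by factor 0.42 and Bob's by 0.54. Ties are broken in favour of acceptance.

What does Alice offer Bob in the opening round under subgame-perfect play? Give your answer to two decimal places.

Round 3 (Alice proposes): Bob gets 148 if talks fail, so Alice offers 148 and keeps 852.
Round 2 (Bob proposes): Alice can get 852 next round, worth 0.42 × 852 = 357.84 now; Bob offers that and keeps 642.16.
Round 1 (Alice proposes): Bob can get 642.16 next round, worth 0.54 × 642.16 = 346.7664 now, so Alice offers 346.7664, keeping 653.2336.

346.77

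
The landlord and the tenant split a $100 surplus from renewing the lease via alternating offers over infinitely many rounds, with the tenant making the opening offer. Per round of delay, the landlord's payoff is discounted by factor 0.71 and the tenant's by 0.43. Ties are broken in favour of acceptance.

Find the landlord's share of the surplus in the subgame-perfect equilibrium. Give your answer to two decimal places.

58.26

In a stationary SPE each proposer offers the other exactly their discounted continuation value.
If the tenant keeps x when proposing and the landlord keeps y when proposing, then x = 100 − 0.71y and y = 100 − 0.43x.
Solving: x = 100(1 − 0.71) / (1 − 0.43·0.71) = 29 / 0.6947 ≈ 41.7446.
The landlord gets 100 − 41.7446 ≈ 58.2554.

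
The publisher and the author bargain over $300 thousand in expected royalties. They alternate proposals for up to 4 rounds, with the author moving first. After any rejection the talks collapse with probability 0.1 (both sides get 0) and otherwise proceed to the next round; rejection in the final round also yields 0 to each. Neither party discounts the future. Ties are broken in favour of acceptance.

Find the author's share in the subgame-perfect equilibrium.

Round 4 (the publisher proposes): rejection yields 0 for the author; the publisher offers 0 and keeps 300.
Round 3 (the author proposes): rejecting gives the publisher an expected 0.9 × 300 = 270; the author offers that and keeps 30.
Round 2 (the publisher proposes): rejecting gives the author an expected 0.9 × 30 = 27; the publisher offers that and keeps 273.
Round 1 (the author proposes): rejecting gives the publisher an expected 0.9 × 273 = 245.7. The author offers 245.7 and keeps 300 − 245.7 = 54.3.

54.3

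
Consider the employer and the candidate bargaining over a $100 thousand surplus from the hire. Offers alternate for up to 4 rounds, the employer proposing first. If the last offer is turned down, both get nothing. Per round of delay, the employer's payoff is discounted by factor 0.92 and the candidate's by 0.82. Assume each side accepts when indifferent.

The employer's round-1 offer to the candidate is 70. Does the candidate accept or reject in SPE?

Accept

Round 4 (the candidate proposes): rejection yields 0 for the employer; the candidate offers 0 and keeps 100.
Round 3 (the employer proposes): the candidate can get 100 next round, worth 0.82 × 100 = 82 now; the employer offers that and keeps 18.
Round 2 (the candidate proposes): the employer can get 18 next round, worth 0.92 × 18 = 16.56 now; the candidate offers that and keeps 83.44.
So by rejecting in round 1, the candidate gets 83.44 next round, worth 0.82 × 83.44 = 68.4208 now.
Offer 70 ≥ 68.4208, so the candidate accepts.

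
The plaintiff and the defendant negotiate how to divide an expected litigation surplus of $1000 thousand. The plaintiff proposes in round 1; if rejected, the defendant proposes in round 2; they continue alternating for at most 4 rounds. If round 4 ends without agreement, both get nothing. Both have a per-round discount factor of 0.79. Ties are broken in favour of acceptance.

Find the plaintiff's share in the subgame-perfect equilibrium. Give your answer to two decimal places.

341.06

Round 4 (the defendant proposes): rejection yields 0 for the plaintiff; the defendant offers 0 and keeps 1000.
Round 3 (the plaintiff proposes): the defendant can get 1000 next round, worth 0.79 × 1000 = 790 now; the plaintiff offers that and keeps 210.
Round 2 (the defendant proposes): the plaintiff can get 210 next round, worth 0.79 × 210 = 165.9 now, so the defendant offers 165.9, keeping 834.1.
Round 1 (the plaintiff proposes): the defendant can get 834.1 next round, worth 0.79 × 834.1 = 658.939 now, so the plaintiff offers 658.939, keeping 341.061.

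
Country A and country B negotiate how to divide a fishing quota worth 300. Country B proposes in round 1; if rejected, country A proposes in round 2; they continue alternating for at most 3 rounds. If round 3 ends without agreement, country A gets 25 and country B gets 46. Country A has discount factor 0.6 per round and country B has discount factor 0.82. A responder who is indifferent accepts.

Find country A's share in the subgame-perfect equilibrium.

44.7

Solve by backward induction from round 3.
Round 3 (country B proposes): country A gets 25 if talks fail, so country B offers 25 and keeps 275.
Round 2 (country A proposes): country B can get 275 next round, worth 0.82 × 275 = 225.5 now, so country A offers 225.5, keeping 74.5.
Round 1 (country B proposes): country A can get 74.5 next round, worth 0.6 × 74.5 = 44.7 now; country B offers that and keeps 255.3.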